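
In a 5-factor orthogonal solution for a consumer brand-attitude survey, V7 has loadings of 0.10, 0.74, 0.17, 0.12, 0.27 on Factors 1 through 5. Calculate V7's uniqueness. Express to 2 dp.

0.33

h² = 0.10² + 0.74² + 0.17² + 0.12² + 0.27² = 0.0100 + 0.5476 + 0.0289 + 0.0144 + 0.0729 = 0.6738
Uniqueness u² = 1 − h² = 1 − 0.6738 = 0.3262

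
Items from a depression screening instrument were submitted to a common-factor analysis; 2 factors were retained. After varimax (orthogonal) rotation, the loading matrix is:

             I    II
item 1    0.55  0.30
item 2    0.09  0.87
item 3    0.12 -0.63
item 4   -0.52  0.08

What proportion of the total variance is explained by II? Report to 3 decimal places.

0.313

SS loadings for II = 0.30² + 0.87² + (-0.63)² + 0.08² = 1.2502
Proportion of variance = 1.2502 / 4 = 0.3125.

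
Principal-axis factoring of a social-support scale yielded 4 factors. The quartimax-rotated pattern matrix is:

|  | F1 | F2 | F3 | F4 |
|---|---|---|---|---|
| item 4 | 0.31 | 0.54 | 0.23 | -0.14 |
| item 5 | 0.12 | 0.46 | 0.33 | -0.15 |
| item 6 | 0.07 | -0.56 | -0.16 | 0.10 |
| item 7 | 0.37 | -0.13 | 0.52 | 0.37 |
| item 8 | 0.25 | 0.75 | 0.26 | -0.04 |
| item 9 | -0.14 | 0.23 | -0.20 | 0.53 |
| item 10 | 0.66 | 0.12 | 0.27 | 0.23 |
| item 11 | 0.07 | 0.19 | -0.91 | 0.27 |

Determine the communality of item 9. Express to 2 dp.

0.39

h² = (-0.14)² + 0.23² + (-0.20)² + 0.53² = 0.0196 + 0.0529 + 0.0400 + 0.2809 = 0.3934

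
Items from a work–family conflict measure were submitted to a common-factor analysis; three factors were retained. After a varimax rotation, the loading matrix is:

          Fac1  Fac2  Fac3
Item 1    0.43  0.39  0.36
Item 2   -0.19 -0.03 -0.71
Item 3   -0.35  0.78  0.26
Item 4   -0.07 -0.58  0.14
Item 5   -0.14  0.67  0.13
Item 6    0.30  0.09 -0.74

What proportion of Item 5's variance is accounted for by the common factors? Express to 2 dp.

0.49

h² = (-0.14)² + 0.67² + 0.13² = 0.0196 + 0.4489 + 0.0169 = 0.4854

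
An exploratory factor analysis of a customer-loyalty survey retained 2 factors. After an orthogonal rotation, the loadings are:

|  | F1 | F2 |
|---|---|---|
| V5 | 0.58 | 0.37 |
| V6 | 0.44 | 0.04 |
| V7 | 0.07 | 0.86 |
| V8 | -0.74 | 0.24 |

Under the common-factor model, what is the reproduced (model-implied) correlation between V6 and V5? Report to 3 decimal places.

0.270

r̂ = Σ λ_i·λ_j across factors = (0.44)(0.58) + (0.04)(0.37)
  = +0.2552 +0.0148 = 0.2700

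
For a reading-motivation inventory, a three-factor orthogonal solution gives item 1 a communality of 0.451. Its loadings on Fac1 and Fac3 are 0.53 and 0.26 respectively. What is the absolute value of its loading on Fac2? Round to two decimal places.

Under orthogonal rotation h² = Σλ², so λ_Fac2² = h² − (0.3485) = 0.451 − 0.3485 = 0.1025.
|λ| = √0.1025 = 0.3202.

0.32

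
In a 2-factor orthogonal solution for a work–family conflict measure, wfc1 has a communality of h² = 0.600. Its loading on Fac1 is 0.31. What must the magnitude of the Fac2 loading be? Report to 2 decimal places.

Under orthogonal rotation h² = Σλ², so λ_Fac2² = h² − (0.0961) = 0.600 − 0.0961 = 0.5039.
|λ| = √0.5039 = 0.7099.

0.71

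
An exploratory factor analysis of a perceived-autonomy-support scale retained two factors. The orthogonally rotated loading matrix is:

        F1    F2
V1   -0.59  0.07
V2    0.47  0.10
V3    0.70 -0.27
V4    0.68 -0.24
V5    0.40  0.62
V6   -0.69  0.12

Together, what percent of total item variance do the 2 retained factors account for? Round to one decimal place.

Communalities: 0.3530, 0.2309, 0.5629, 0.5200, 0.5444, 0.4905; Σh² = 2.7017.
Total variance with 6 standardized items is 6, so the solution explains 2.7017/6 = 0.4503 = 45.03%.

45.0%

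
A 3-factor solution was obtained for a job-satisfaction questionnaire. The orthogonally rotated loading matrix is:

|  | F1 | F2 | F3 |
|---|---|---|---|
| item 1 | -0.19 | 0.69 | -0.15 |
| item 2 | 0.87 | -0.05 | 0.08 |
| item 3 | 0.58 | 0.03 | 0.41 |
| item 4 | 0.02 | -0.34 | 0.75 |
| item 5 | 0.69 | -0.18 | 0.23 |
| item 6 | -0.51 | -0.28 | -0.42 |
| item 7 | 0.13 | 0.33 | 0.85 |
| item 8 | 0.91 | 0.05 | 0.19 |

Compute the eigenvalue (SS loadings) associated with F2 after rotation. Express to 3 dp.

0.817

SS loadings for F2 = 0.69² + (-0.05)² + 0.03² + (-0.34)² + (-0.18)² + (-0.28)² + 0.33² + 0.05² = 0.4761 + 0.0025 + 0.0009 + 0.1156 + 0.0324 + 0.0784 + 0.1089 + 0.0025 = 0.8173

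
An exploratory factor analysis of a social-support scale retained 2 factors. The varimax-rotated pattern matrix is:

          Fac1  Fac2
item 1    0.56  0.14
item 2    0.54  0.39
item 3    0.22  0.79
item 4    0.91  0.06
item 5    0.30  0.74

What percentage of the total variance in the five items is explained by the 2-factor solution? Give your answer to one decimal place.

58.4%

SS loadings by factor: 1.5717, 1.3470; total = 2.9187.
Total variance with 5 standardized items is 5, so the solution explains 2.9187/5 = 0.5837 = 58.37%.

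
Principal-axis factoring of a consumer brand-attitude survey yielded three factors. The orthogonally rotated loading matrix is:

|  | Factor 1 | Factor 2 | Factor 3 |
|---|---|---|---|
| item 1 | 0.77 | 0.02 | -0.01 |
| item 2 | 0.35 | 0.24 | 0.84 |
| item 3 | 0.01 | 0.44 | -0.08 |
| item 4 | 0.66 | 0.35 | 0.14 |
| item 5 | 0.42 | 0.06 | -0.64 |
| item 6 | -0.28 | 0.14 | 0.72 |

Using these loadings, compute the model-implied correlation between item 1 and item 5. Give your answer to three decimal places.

r̂ = Σ λ_i·λ_j across factors = (0.77)(0.42) + (0.02)(0.06) + (-0.01)(-0.64)
  = +0.3234 +0.0012 +0.0064 = 0.3310

0.331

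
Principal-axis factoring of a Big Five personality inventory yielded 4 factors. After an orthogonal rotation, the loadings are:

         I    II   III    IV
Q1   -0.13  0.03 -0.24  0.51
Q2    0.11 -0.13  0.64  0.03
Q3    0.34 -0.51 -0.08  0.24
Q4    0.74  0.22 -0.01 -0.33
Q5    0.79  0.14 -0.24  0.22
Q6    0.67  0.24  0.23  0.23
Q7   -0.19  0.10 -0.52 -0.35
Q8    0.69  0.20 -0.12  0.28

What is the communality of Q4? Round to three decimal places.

0.705

h² = 0.74² + 0.22² + (-0.01)² + (-0.33)² = 0.5476 + 0.0484 + 0.0001 + 0.1089 = 0.7050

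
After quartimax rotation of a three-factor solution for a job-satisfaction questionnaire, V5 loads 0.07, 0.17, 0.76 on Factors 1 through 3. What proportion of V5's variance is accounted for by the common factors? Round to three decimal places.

h² = 0.07² + 0.17² + 0.76² = 0.0049 + 0.0289 + 0.5776 = 0.6114

0.611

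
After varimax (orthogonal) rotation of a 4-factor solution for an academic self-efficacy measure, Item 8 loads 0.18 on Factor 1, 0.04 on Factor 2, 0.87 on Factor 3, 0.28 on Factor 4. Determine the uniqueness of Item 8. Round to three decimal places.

h² = 0.18² + 0.04² + 0.87² + 0.28² = 0.0324 + 0.0016 + 0.7569 + 0.0784 = 0.8693
Uniqueness u² = 1 − h² = 1 − 0.8693 = 0.1307

0.131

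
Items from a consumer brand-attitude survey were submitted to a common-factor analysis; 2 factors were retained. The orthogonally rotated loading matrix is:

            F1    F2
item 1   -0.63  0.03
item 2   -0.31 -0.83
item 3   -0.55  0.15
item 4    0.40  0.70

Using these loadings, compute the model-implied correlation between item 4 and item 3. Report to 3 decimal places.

r̂ = Σ λ_i·λ_j across factors = (0.40)(-0.55) + (0.70)(0.15)
  = -0.2200 +0.1050 = -0.1150

-0.115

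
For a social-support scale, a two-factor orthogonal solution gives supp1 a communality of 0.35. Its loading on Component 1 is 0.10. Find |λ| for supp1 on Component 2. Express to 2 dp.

0.58

Under orthogonal rotation h² = Σλ², so λ_Component 2² = h² − (0.0100) = 0.35 − 0.0100 = 0.3400.
|λ| = √0.3400 = 0.5831.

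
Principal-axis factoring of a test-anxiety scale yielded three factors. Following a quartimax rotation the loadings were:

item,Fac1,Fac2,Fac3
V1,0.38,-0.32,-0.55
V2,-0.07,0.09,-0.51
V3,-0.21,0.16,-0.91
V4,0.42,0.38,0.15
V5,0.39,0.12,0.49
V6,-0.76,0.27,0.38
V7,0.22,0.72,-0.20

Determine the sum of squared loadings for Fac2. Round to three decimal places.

0.886

SS loadings for Fac2 = (-0.32)² + 0.09² + 0.16² + 0.38² + 0.12² + 0.27² + 0.72² = 0.1024 + 0.0081 + 0.0256 + 0.1444 + 0.0144 + 0.0729 + 0.5184 = 0.8862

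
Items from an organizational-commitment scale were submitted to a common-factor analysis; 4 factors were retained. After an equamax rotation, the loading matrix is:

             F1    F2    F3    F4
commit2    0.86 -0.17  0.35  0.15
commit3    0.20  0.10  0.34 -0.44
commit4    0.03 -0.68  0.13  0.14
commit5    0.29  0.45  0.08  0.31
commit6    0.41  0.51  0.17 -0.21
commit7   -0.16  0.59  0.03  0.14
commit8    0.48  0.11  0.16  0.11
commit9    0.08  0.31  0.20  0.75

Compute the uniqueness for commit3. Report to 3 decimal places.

h² = 0.20² + 0.10² + 0.34² + (-0.44)² = 0.0400 + 0.0100 + 0.1156 + 0.1936 = 0.3592
Uniqueness u² = 1 − h² = 1 − 0.3592 = 0.6408

0.641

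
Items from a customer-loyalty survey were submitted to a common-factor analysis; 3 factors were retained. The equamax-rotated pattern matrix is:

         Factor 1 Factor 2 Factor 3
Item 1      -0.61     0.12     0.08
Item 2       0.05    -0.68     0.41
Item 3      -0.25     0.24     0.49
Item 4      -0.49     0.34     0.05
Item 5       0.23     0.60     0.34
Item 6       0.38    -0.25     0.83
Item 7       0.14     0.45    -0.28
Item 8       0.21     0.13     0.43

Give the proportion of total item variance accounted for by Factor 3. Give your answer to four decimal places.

0.1856

SS loadings for Factor 3 = 0.08² + 0.41² + 0.49² + 0.05² + 0.34² + 0.83² + (-0.28)² + 0.43² = 1.4849
Proportion of variance = 1.4849 / 8 = 0.1856.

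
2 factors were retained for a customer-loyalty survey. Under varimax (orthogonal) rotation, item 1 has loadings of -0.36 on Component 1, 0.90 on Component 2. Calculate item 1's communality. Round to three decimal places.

0.940

h² = (-0.36)² + 0.90² = 0.1296 + 0.8100 = 0.9396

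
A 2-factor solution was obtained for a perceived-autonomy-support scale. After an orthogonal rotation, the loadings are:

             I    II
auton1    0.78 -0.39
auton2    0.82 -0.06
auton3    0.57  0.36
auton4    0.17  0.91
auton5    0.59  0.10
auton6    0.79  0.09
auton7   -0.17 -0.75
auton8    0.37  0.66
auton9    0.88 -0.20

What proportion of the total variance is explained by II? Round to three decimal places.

0.241

SS loadings for II = (-0.39)² + (-0.06)² + 0.36² + 0.91² + 0.10² + 0.09² + (-0.75)² + 0.66² + (-0.20)² = 2.1696
Proportion of variance = 2.1696 / 9 = 0.2411.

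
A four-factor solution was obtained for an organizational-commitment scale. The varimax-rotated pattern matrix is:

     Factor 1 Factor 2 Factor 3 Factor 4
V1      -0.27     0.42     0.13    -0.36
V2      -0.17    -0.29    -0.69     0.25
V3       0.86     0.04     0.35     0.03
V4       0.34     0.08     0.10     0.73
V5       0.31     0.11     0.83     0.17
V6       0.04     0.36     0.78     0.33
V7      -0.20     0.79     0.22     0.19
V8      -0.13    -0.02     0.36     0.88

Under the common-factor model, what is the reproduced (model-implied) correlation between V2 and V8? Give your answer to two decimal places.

-0.00

r̂ = Σ λ_i·λ_j across factors = (-0.17)(-0.13) + (-0.29)(-0.02) + (-0.69)(0.36) + (0.25)(0.88)
  = +0.0221 +0.0058 -0.2484 +0.2200 = -0.0005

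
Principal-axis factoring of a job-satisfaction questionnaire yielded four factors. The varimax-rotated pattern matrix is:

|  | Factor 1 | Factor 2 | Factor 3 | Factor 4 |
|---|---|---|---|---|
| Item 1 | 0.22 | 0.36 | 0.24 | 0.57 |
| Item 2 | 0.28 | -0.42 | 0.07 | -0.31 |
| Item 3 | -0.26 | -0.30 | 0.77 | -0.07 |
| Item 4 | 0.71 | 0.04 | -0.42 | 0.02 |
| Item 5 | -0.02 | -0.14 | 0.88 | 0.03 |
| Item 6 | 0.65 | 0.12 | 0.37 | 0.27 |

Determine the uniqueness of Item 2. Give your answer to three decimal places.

0.644

h² = 0.28² + (-0.42)² + 0.07² + (-0.31)² = 0.0784 + 0.1764 + 0.0049 + 0.0961 = 0.3558
Uniqueness u² = 1 − h² = 1 − 0.3558 = 0.6442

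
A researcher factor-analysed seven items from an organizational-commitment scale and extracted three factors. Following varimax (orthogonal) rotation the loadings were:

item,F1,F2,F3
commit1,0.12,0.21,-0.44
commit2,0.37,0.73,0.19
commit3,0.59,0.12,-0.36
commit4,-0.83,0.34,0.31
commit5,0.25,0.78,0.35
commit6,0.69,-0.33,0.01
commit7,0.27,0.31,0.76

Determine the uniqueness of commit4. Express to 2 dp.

h² = (-0.83)² + 0.34² + 0.31² = 0.6889 + 0.1156 + 0.0961 = 0.9006
Uniqueness u² = 1 − h² = 1 − 0.9006 = 0.0994

0.10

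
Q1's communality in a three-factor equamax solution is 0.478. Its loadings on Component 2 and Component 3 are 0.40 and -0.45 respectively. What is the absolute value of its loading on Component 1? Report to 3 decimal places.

Under orthogonal rotation h² = Σλ², so λ_Component 1² = h² − (0.3625) = 0.478 − 0.3625 = 0.1155.
|λ| = √0.1155 = 0.3399.

0.340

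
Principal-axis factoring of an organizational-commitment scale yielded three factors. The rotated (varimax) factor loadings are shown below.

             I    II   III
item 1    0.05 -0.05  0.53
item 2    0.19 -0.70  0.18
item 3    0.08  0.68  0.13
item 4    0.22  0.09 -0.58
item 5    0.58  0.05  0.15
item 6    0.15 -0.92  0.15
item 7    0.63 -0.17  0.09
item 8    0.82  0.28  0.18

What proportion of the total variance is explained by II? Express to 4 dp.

SS loadings for II = (-0.05)² + (-0.70)² + 0.68² + 0.09² + 0.05² + (-0.92)² + (-0.17)² + 0.28² = 1.9192
Proportion of variance = 1.9192 / 8 = 0.2399.

0.2399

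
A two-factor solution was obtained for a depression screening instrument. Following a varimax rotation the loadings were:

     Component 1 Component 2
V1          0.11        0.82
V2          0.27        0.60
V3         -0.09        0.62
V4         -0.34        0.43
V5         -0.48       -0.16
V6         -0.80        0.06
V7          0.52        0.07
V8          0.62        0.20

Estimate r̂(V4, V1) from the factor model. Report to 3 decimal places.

0.315

r̂ = Σ λ_i·λ_j across factors = (-0.34)(0.11) + (0.43)(0.82)
  = -0.0374 +0.3526 = 0.3152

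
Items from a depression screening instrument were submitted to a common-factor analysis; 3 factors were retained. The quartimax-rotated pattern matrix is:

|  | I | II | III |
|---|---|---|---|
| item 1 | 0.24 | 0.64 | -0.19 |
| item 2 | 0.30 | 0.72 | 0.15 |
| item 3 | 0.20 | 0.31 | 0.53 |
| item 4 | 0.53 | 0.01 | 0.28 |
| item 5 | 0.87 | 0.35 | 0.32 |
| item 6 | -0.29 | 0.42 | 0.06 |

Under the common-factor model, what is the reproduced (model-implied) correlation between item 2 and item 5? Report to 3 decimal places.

0.561

r̂ = Σ λ_i·λ_j across factors = (0.30)(0.87) + (0.72)(0.35) + (0.15)(0.32)
  = +0.2610 +0.2520 +0.0480 = 0.5610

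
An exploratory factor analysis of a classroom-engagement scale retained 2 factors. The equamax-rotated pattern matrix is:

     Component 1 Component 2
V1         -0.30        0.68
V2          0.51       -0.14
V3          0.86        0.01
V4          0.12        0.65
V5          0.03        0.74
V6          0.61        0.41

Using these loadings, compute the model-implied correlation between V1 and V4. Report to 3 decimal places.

0.406

r̂ = Σ λ_i·λ_j across factors = (-0.30)(0.12) + (0.68)(0.65)
  = -0.0360 +0.4420 = 0.4060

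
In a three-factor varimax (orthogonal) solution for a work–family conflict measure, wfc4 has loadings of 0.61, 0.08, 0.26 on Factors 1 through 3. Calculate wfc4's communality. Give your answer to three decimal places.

0.446

h² = 0.61² + 0.08² + 0.26² = 0.3721 + 0.0064 + 0.0676 = 0.4461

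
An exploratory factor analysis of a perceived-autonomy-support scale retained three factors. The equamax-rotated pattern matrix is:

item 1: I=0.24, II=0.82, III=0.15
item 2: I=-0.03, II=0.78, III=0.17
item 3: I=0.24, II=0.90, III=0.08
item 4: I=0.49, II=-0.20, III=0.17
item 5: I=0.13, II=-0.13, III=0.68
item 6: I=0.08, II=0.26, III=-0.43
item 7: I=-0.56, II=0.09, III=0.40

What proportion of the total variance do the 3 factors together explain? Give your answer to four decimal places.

Communalities: 0.7525, 0.6382, 0.8740, 0.3090, 0.4962, 0.2589, 0.4817; Σh² = 3.8105.
Total variance with 7 standardized items is 7, so the solution explains 3.8105/7 = 0.5444.

0.5444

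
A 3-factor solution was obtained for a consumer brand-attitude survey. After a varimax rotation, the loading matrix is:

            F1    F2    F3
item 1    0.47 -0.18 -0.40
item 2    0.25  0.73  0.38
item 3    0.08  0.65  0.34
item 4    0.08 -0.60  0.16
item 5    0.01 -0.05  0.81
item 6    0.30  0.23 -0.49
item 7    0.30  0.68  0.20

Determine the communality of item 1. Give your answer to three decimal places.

0.413

h² = 0.47² + (-0.18)² + (-0.40)² = 0.2209 + 0.0324 + 0.1600 = 0.4133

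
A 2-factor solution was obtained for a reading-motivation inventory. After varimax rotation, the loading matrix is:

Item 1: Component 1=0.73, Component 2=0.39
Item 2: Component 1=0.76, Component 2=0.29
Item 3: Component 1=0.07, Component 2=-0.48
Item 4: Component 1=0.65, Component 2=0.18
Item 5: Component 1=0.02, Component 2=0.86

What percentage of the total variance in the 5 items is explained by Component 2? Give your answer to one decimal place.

SS loadings for Component 2 = 0.39² + 0.29² + (-0.48)² + 0.18² + 0.86² = 1.2386
With 5 standardized items, total variance = 5. Proportion = 1.2386/5 = 0.2477 → 24.77%.

24.8%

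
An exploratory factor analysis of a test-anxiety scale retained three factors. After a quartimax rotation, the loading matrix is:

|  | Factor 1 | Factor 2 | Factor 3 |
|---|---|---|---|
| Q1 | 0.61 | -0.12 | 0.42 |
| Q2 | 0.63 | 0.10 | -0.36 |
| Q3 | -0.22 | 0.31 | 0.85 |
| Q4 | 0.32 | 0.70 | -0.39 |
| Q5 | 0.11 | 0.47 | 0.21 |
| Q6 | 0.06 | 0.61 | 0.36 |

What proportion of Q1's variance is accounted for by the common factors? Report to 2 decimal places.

h² = 0.61² + (-0.12)² + 0.42² = 0.3721 + 0.0144 + 0.1764 = 0.5629

0.56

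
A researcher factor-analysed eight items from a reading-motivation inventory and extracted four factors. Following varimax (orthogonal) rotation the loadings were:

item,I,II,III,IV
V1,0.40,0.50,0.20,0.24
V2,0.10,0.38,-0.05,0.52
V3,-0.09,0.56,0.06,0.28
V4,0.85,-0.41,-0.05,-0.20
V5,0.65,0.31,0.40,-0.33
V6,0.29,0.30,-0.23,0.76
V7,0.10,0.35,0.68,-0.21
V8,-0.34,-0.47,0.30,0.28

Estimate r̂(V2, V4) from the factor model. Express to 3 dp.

-0.172

r̂ = Σ λ_i·λ_j across factors = (0.10)(0.85) + (0.38)(-0.41) + (-0.05)(-0.05) + (0.52)(-0.20)
  = +0.0850 -0.1558 +0.0025 -0.1040 = -0.1723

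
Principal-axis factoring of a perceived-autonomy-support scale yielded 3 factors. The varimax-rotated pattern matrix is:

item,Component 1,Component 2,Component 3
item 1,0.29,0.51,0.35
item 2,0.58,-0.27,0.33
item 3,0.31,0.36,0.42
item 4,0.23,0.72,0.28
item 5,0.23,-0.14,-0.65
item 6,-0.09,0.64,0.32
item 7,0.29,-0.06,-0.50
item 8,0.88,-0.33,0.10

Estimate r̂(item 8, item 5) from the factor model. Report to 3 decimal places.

0.184

r̂ = Σ λ_i·λ_j across factors = (0.88)(0.23) + (-0.33)(-0.14) + (0.10)(-0.65)
  = +0.2024 +0.0462 -0.0650 = 0.1836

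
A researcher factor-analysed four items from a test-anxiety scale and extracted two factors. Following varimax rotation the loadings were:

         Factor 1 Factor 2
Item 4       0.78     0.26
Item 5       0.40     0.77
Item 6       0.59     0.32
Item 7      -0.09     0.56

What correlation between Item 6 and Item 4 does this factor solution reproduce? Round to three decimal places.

0.543

r̂ = Σ λ_i·λ_j across factors = (0.59)(0.78) + (0.32)(0.26)
  = +0.4602 +0.0832 = 0.5434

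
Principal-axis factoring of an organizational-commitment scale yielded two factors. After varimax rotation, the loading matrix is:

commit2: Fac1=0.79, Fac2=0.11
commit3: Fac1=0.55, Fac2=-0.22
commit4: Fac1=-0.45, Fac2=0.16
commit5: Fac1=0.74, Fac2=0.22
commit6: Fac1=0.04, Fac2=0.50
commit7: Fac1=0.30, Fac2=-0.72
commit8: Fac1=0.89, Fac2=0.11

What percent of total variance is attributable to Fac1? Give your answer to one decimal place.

SS loadings for Fac1 = 0.79² + 0.55² + (-0.45)² + 0.74² + 0.04² + 0.30² + 0.89² = 2.5604
With 7 standardized items, total variance = 7. Proportion = 2.5604/7 = 0.3658 → 36.58%.

36.6%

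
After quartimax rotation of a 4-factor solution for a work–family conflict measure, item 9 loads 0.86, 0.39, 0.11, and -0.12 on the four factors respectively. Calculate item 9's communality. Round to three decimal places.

0.918

h² = 0.86² + 0.39² + 0.11² + (-0.12)² = 0.7396 + 0.1521 + 0.0121 + 0.0144 = 0.9182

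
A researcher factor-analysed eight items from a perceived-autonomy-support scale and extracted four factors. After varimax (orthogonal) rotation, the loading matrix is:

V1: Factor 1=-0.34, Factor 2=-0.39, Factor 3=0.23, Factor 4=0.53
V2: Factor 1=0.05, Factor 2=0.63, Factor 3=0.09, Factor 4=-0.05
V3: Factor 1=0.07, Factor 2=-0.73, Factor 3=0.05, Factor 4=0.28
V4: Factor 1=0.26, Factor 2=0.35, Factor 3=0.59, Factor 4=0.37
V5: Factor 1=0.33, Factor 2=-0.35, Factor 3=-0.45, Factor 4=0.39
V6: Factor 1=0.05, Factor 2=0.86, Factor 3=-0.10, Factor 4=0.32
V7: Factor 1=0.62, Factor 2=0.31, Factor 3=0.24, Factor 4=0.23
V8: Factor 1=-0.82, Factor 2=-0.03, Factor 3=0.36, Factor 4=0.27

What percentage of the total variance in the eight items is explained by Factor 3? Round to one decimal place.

10.1%

SS loadings for Factor 3 = 0.23² + 0.09² + 0.05² + 0.59² + (-0.45)² + (-0.10)² + 0.24² + 0.36² = 0.8113
With 8 standardized items, total variance = 8. Proportion = 0.8113/8 = 0.1014 → 10.14%.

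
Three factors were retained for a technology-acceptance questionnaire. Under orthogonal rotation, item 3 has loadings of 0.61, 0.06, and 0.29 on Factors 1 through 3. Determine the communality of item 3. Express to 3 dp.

h² = 0.61² + 0.06² + 0.29² = 0.3721 + 0.0036 + 0.0841 = 0.4598

0.460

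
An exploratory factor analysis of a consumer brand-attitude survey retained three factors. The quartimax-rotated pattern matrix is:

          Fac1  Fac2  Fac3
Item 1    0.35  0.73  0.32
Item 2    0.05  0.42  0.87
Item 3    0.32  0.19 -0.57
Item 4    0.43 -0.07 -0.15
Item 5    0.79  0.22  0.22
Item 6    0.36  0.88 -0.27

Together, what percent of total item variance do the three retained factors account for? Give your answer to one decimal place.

Communalities: 0.7578, 0.9358, 0.4634, 0.2123, 0.7209, 0.9769; Σh² = 4.0671.
Total variance with 6 standardized items is 6, so the solution explains 4.0671/6 = 0.6778 = 67.78%.

67.8%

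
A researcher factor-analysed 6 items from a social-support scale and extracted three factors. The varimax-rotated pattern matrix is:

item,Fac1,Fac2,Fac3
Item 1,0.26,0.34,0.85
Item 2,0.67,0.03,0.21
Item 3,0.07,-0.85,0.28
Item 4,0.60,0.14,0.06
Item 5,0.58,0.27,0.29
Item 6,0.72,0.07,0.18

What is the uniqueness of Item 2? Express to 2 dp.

h² = 0.67² + 0.03² + 0.21² = 0.4489 + 0.0009 + 0.0441 = 0.4939
Uniqueness u² = 1 − h² = 1 − 0.4939 = 0.5061

0.51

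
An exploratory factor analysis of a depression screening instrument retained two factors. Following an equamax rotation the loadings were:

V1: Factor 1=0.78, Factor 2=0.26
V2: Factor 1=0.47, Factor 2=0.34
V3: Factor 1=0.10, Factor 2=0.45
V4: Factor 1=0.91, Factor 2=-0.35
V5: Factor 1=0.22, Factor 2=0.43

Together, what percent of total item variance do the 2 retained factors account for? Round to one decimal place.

Communalities: 0.6760, 0.3365, 0.2125, 0.9506, 0.2333; Σh² = 2.4089.
Total variance with 5 standardized items is 5, so the solution explains 2.4089/5 = 0.4818 = 48.18%.

48.2%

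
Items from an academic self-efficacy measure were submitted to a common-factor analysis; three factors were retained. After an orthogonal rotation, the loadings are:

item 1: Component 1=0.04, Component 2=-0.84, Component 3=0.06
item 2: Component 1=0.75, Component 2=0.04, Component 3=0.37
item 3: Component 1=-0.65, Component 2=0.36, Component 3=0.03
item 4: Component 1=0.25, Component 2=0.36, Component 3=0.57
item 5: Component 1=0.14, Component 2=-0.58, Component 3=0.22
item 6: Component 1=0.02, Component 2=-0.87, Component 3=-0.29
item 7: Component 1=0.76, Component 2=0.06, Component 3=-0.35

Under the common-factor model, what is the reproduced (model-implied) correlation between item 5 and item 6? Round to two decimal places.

r̂ = Σ λ_i·λ_j across factors = (0.14)(0.02) + (-0.58)(-0.87) + (0.22)(-0.29)
  = +0.0028 +0.5046 -0.0638 = 0.4436

0.44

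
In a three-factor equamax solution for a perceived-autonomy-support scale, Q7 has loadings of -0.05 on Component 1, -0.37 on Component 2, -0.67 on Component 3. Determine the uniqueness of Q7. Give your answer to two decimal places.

h² = (-0.05)² + (-0.37)² + (-0.67)² = 0.0025 + 0.1369 + 0.4489 = 0.5883
Uniqueness u² = 1 − h² = 1 − 0.5883 = 0.4117

0.41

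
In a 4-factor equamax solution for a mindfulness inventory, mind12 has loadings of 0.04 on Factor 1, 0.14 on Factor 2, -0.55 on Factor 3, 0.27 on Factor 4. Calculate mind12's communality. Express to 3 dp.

0.397

h² = 0.04² + 0.14² + (-0.55)² + 0.27² = 0.0016 + 0.0196 + 0.3025 + 0.0729 = 0.3966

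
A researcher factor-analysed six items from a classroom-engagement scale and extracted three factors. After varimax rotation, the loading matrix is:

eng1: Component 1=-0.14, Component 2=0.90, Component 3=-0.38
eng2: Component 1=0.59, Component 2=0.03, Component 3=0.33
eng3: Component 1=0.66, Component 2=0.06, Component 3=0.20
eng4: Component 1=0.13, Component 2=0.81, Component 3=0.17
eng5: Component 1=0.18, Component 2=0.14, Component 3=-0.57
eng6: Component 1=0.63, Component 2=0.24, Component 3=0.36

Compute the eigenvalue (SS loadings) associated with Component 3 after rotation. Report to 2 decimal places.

SS loadings for Component 3 = (-0.38)² + 0.33² + 0.20² + 0.17² + (-0.57)² + 0.36² = 0.1444 + 0.1089 + 0.0400 + 0.0289 + 0.3249 + 0.1296 = 0.7767

0.78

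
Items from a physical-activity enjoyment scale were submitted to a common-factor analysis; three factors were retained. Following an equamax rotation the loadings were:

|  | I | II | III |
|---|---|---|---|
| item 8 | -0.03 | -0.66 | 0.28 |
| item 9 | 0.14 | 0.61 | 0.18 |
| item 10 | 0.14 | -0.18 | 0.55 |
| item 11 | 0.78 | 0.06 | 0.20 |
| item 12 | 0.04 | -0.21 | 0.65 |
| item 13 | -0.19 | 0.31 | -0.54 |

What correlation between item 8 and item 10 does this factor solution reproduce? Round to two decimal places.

r̂ = Σ λ_i·λ_j across factors = (-0.03)(0.14) + (-0.66)(-0.18) + (0.28)(0.55)
  = -0.0042 +0.1188 +0.1540 = 0.2686

0.27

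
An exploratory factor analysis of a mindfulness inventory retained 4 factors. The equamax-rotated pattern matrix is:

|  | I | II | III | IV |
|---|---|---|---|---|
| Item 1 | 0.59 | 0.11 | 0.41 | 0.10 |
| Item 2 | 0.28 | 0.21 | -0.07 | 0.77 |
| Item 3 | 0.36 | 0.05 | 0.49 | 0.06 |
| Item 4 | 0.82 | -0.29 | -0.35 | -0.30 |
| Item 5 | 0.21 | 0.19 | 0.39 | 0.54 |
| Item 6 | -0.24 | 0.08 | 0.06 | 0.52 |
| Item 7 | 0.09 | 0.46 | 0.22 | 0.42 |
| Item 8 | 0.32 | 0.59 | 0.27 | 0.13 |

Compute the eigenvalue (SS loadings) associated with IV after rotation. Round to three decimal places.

SS loadings for IV = 0.10² + 0.77² + 0.06² + (-0.30)² + 0.54² + 0.52² + 0.42² + 0.13² = 0.0100 + 0.5929 + 0.0036 + 0.0900 + 0.2916 + 0.2704 + 0.1764 + 0.0169 = 1.4518

1.452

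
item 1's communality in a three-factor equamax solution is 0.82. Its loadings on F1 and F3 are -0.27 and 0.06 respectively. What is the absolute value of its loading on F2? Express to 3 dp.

Under orthogonal rotation h² = Σλ², so λ_F2² = h² − (0.0765) = 0.82 − 0.0765 = 0.7435.
|λ| = √0.7435 = 0.8623.

0.862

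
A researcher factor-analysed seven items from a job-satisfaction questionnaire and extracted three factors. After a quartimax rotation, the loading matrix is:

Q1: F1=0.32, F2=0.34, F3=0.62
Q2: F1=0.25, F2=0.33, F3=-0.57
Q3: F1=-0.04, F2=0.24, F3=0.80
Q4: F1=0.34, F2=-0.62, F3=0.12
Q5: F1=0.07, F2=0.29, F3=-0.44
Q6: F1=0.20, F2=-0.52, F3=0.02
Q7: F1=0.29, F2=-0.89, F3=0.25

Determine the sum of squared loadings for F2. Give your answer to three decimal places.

1.813

SS loadings for F2 = 0.34² + 0.33² + 0.24² + (-0.62)² + 0.29² + (-0.52)² + (-0.89)² = 0.1156 + 0.1089 + 0.0576 + 0.3844 + 0.0841 + 0.2704 + 0.7921 = 1.8131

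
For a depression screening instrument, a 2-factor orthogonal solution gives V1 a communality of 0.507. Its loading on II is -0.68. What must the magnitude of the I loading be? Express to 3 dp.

0.211

Under orthogonal rotation h² = Σλ², so λ_I² = h² − (0.4624) = 0.507 − 0.4624 = 0.0446.
|λ| = √0.0446 = 0.2112.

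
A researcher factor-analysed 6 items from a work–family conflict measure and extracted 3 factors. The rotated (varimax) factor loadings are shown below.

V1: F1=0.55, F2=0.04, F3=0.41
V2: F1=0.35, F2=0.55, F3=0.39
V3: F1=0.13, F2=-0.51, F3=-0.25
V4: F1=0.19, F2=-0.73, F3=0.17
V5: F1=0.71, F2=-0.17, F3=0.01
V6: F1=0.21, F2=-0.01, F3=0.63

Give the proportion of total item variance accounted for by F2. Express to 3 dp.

0.188

SS loadings for F2 = 0.04² + 0.55² + (-0.51)² + (-0.73)² + (-0.17)² + (-0.01)² = 1.1261
Proportion of variance = 1.1261 / 6 = 0.1877.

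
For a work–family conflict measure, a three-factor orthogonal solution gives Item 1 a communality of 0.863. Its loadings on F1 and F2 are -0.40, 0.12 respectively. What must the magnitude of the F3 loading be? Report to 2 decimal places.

Under orthogonal rotation h² = Σλ², so λ_F3² = h² − (0.1744) = 0.863 − 0.1744 = 0.6886.
|λ| = √0.6886 = 0.8298.

0.83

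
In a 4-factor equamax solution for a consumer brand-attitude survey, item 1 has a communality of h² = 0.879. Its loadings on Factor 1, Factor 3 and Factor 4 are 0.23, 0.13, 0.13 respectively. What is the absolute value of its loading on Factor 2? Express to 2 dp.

0.89

Under orthogonal rotation h² = Σλ², so λ_Factor 2² = h² − (0.0867) = 0.879 − 0.0867 = 0.7923.
|λ| = √0.7923 = 0.8901.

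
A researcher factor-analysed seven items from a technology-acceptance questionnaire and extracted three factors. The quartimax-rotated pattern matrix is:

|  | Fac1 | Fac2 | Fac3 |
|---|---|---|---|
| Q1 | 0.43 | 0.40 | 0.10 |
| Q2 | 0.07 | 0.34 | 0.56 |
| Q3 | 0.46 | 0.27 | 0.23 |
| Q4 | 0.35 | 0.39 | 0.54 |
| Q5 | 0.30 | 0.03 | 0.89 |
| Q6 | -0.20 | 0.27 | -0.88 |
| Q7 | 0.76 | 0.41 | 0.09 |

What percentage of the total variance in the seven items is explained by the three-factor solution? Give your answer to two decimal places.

SS loadings by factor: 1.2315, 0.7425, 2.2427; total = 4.2167.
Total variance with 7 standardized items is 7, so the solution explains 4.2167/7 = 0.6024 = 60.24%.

60.24%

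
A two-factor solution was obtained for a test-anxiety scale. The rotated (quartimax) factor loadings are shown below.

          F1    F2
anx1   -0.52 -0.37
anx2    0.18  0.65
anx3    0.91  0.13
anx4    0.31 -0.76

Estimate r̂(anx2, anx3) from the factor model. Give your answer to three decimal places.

0.248

r̂ = Σ λ_i·λ_j across factors = (0.18)(0.91) + (0.65)(0.13)
  = +0.1638 +0.0845 = 0.2483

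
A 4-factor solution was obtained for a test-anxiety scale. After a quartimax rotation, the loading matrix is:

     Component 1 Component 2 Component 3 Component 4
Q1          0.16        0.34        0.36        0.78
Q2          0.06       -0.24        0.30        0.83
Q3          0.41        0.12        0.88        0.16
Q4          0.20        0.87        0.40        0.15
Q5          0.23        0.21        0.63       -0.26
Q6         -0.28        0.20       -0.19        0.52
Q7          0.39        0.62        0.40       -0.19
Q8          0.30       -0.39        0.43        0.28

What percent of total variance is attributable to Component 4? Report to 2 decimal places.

SS loadings for Component 4 = 0.78² + 0.83² + 0.16² + 0.15² + (-0.26)² + 0.52² + (-0.19)² + 0.28² = 1.7979
With 8 standardized items, total variance = 8. Proportion = 1.7979/8 = 0.2247 → 22.47%.

22.47%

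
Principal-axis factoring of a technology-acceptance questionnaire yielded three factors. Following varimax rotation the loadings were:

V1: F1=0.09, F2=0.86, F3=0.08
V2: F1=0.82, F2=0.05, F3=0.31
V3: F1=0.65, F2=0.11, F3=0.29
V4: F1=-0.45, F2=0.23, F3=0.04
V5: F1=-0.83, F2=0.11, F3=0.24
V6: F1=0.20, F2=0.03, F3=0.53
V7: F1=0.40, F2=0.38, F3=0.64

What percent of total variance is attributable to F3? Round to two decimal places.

13.38%

SS loadings for F3 = 0.08² + 0.31² + 0.29² + 0.04² + 0.24² + 0.53² + 0.64² = 0.9363
With 7 standardized items, total variance = 7. Proportion = 0.9363/7 = 0.1338 → 13.38%.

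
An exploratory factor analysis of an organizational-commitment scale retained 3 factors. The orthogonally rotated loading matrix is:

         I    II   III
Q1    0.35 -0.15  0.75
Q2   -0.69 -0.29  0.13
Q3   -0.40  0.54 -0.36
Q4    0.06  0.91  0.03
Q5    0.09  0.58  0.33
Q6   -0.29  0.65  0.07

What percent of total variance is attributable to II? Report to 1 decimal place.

SS loadings for II = (-0.15)² + (-0.29)² + 0.54² + 0.91² + 0.58² + 0.65² = 1.9852
With 6 standardized items, total variance = 6. Proportion = 1.9852/6 = 0.3309 → 33.09%.

33.1%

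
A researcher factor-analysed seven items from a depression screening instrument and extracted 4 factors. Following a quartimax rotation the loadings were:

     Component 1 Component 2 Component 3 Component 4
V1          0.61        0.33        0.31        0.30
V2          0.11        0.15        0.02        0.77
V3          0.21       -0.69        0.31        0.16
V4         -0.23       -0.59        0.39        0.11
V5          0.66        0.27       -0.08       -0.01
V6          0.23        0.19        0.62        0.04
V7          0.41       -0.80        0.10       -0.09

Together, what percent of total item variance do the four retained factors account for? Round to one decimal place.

61.7%

Communalities: 0.6671, 0.6279, 0.6419, 0.5652, 0.5150, 0.4750, 0.8262; Σh² = 4.3183.
Total variance with 7 standardized items is 7, so the solution explains 4.3183/7 = 0.6169 = 61.69%.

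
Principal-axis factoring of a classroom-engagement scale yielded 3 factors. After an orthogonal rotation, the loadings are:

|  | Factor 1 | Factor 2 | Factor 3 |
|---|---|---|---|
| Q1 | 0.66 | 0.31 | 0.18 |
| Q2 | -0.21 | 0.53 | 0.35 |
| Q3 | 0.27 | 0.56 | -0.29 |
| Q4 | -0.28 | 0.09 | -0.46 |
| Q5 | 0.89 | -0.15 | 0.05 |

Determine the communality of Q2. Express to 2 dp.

h² = (-0.21)² + 0.53² + 0.35² = 0.0441 + 0.2809 + 0.1225 = 0.4475

0.45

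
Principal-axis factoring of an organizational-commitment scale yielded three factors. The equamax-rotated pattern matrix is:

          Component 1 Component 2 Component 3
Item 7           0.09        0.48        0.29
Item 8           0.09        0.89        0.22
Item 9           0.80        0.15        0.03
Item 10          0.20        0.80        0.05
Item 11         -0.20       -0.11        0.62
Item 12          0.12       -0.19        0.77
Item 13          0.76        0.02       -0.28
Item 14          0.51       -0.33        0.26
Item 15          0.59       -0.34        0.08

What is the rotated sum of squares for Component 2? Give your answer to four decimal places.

1.9581

SS loadings for Component 2 = 0.48² + 0.89² + 0.15² + 0.80² + (-0.11)² + (-0.19)² + 0.02² + (-0.33)² + (-0.34)² = 0.2304 + 0.7921 + 0.0225 + 0.6400 + 0.0121 + 0.0361 + 0.0004 + 0.1089 + 0.1156 = 1.9581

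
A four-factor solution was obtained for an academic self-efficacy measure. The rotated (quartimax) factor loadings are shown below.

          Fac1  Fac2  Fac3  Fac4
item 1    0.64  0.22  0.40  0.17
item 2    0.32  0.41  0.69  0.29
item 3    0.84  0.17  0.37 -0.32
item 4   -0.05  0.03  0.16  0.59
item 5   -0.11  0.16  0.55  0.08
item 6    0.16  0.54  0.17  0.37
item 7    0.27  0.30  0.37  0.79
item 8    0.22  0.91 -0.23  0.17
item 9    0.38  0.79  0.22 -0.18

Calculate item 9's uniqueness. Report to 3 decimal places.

0.151

h² = 0.38² + 0.79² + 0.22² + (-0.18)² = 0.1444 + 0.6241 + 0.0484 + 0.0324 = 0.8493
Uniqueness u² = 1 − h² = 1 − 0.8493 = 0.1507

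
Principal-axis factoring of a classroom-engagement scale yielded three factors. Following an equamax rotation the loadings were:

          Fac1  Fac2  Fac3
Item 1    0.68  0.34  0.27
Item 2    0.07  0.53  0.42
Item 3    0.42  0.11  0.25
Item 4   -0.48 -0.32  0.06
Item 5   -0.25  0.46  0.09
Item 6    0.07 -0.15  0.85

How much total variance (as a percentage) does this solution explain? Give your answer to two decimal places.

SS loadings by factor: 0.9415, 0.7451, 1.0460; total = 2.7326.
Total variance with 6 standardized items is 6, so the solution explains 2.7326/6 = 0.4554 = 45.54%.

45.54%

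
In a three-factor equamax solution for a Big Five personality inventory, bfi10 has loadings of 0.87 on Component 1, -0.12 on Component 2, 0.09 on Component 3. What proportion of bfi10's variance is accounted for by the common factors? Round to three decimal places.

0.779

h² = 0.87² + (-0.12)² + 0.09² = 0.7569 + 0.0144 + 0.0081 = 0.7794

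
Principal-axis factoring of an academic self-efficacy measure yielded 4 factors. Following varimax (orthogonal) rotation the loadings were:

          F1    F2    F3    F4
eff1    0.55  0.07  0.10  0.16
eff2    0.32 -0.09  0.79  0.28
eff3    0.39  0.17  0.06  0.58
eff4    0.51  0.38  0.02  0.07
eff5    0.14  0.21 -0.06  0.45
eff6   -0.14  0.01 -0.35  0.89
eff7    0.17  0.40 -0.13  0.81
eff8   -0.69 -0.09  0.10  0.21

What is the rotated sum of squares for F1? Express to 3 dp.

1.361

SS loadings for F1 = 0.55² + 0.32² + 0.39² + 0.51² + 0.14² + (-0.14)² + 0.17² + (-0.69)² = 0.3025 + 0.1024 + 0.1521 + 0.2601 + 0.0196 + 0.0196 + 0.0289 + 0.4761 = 1.3613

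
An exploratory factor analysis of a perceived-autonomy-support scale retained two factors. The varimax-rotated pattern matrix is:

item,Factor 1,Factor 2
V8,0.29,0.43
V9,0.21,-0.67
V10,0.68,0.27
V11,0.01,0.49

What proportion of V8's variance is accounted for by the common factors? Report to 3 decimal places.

h² = 0.29² + 0.43² = 0.0841 + 0.1849 = 0.2690

0.269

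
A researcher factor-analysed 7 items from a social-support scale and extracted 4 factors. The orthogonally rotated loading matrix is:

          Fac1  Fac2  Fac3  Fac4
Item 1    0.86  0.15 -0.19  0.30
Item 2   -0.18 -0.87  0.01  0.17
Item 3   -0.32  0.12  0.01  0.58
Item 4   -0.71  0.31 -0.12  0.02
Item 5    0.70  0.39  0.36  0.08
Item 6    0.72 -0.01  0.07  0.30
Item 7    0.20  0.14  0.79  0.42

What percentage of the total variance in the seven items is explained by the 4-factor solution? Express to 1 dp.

71.8%

SS loadings by factor: 2.4269, 1.0617, 0.8093, 0.7285; total = 5.0264.
Total variance with 7 standardized items is 7, so the solution explains 5.0264/7 = 0.7181 = 71.81%.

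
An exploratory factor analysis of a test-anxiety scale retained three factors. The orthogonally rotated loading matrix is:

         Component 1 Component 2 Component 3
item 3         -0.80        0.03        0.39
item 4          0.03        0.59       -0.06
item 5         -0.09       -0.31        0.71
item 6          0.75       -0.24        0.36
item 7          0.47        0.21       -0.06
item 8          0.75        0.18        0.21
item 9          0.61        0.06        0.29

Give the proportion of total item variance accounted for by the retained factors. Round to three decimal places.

0.553

SS loadings by factor: 2.3670, 0.5828, 0.9212; total = 3.8710.
Total variance with 7 standardized items is 7, so the solution explains 3.8710/7 = 0.5530.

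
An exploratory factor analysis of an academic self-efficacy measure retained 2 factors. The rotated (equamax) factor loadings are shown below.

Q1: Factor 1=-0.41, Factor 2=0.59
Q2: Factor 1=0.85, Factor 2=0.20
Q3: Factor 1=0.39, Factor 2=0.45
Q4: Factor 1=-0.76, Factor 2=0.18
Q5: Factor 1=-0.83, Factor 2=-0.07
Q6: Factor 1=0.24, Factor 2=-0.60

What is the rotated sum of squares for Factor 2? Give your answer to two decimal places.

SS loadings for Factor 2 = 0.59² + 0.20² + 0.45² + 0.18² + (-0.07)² + (-0.60)² = 0.3481 + 0.0400 + 0.2025 + 0.0324 + 0.0049 + 0.3600 = 0.9879

0.99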